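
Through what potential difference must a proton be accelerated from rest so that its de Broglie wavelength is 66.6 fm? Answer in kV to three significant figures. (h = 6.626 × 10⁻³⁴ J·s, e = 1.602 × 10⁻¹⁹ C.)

p = h/λ = 6.626 × 10⁻³⁴ / 6.660 × 10⁻¹⁴ = 9.949 × 10⁻²¹ kg·m/s.
KE = p²/(2m) = 2.958 × 10⁻¹⁴ J.
V = KE/e = 2.958 × 10⁻¹⁴ / (1.602 × 10⁻¹⁹) = 185 kV.

V = 185 kV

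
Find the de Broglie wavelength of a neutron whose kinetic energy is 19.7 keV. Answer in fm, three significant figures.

KE = 19.7 keV = 3.156 × 10⁻¹⁵ J.
p = √(2mKE) = √(2 × 1.675 × 10⁻²⁷ × 3.156 × 10⁻¹⁵) = 3.252 × 10⁻²¹ kg·m/s.
λ = h/p = 6.626 × 10⁻³⁴ / 3.252 × 10⁻²¹ = 2.04 × 10⁻¹³ m = 204 fm.

λ = 204 fm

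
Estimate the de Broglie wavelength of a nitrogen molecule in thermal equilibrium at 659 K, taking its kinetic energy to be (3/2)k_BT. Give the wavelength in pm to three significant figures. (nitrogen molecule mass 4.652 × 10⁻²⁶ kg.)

KE = (3/2)k_BT = 1.5 × 1.381 × 10⁻²³ × 659 = 1.365 × 10⁻²⁰ J.
p = √(2mKE) = √(2 × 4.652 × 10⁻²⁶ × 1.365 × 10⁻²⁰) = 3.564 × 10⁻²³ kg·m/s.
λ = h/p = 1.86 × 10⁻¹¹ m = 18.6 pm.

λ = 18.6 pm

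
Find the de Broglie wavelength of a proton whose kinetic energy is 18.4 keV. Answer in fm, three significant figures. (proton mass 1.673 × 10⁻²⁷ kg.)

λ = 211 fm

KE = 18.4 keV = 2.948 × 10⁻¹⁵ J.
p = √(2mKE) = √(2 × 1.673 × 10⁻²⁷ × 2.948 × 10⁻¹⁵) = 3.141 × 10⁻²¹ kg·m/s.
λ = h/p = 6.626 × 10⁻³⁴ / 3.141 × 10⁻²¹ = 2.11 × 10⁻¹³ m = 211 fm.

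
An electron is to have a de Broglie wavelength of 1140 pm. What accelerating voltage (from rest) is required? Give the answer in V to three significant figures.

p = h/λ = 6.626 × 10⁻³⁴ / 1.140 × 10⁻⁹ = 5.812 × 10⁻²⁵ kg·m/s.
KE = p²/(2m) = 1.854 × 10⁻¹⁹ J.
V = KE/e = 1.854 × 10⁻¹⁹ / (1.602 × 10⁻¹⁹) = 1.16 V.

V = 1.16 V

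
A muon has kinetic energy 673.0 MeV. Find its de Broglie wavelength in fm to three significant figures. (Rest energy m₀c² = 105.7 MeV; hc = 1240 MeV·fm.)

λ = 1.61 fm

Total energy E = KE + m₀c² = 673.0 + 105.7 = 778.7 MeV.
(pc)² = E² − (m₀c²)² = (778.7)² − (105.7)² = 5.952 × 10⁵ MeV², so pc = 771.5 MeV.
λ = hc/(pc) = 1240 MeV·fm / 771.5 MeV = 1.61 fm.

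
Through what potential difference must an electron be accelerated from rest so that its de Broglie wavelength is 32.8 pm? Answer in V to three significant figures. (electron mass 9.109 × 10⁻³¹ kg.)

p = h/λ = 6.626 × 10⁻³⁴ / 3.280 × 10⁻¹¹ = 2.020 × 10⁻²³ kg·m/s.
KE = p²/(2m) = 2.240 × 10⁻¹⁶ J.
V = KE/e = 2.240 × 10⁻¹⁶ / (1.602 × 10⁻¹⁹) = 1400 V.

V = 1400 V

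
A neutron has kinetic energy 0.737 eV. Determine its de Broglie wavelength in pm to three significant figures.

KE = 0.737 eV = 1.181 × 10⁻¹⁹ J.
p = √(2mKE) = √(2 × 1.675 × 10⁻²⁷ × 1.181 × 10⁻¹⁹) = 1.989 × 10⁻²³ kg·m/s.
λ = h/p = 6.626 × 10⁻³⁴ / 1.989 × 10⁻²³ = 3.33 × 10⁻¹¹ m = 33.3 pm.

λ = 33.3 pm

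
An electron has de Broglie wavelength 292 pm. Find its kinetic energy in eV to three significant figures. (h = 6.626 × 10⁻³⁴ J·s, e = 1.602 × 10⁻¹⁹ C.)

KE = 17.6 eV

p = h/λ = 6.626 × 10⁻³⁴ / 2.920 × 10⁻¹⁰ = 2.269 × 10⁻²⁴ kg·m/s.
KE = p²/(2m) = (2.269 × 10⁻²⁴)² / (2 × 9.109 × 10⁻³¹) = 2.826 × 10⁻¹⁸ J = 17.6 eV.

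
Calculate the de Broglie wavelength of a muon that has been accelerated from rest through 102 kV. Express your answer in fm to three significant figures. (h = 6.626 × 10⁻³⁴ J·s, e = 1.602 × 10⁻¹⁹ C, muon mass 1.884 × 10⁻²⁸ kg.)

λ = 267 fm

KE = eV = 1.602 × 10⁻¹⁹ × 1.020 × 10⁵ = 1.634 × 10⁻¹⁴ J.
p = √(2mKE) = √(2 × 1.884 × 10⁻²⁸ × 1.634 × 10⁻¹⁴) = 2.481 × 10⁻²¹ kg·m/s.
λ = h/p = 6.626 × 10⁻³⁴ / 2.481 × 10⁻²¹ = 2.67 × 10⁻¹³ m = 267 fm.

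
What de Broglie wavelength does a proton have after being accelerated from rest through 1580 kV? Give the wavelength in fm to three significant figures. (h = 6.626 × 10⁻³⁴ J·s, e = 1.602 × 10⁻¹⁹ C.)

λ = 22.8 fm

KE = eV = 1.602 × 10⁻¹⁹ × 1.580 × 10⁶ = 2.531 × 10⁻¹³ J.
p = √(2mKE) = √(2 × 1.673 × 10⁻²⁷ × 2.531 × 10⁻¹³) = 2.910 × 10⁻²⁰ kg·m/s.
λ = h/p = 6.626 × 10⁻³⁴ / 2.910 × 10⁻²⁰ = 2.28 × 10⁻¹⁴ m = 22.8 fm.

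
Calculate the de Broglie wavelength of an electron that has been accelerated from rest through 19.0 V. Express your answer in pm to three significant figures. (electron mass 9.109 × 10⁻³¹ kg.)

λ = 281 pm

KE = eV = 1.602 × 10⁻¹⁹ × 19.00 = 3.044 × 10⁻¹⁸ J.
p = √(2mKE) = √(2 × 9.109 × 10⁻³¹ × 3.044 × 10⁻¹⁸) = 2.355 × 10⁻²⁴ kg·m/s.
λ = h/p = 6.626 × 10⁻³⁴ / 2.355 × 10⁻²⁴ = 2.81 × 10⁻¹⁰ m = 281 pm.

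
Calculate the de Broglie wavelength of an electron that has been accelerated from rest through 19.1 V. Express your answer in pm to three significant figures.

λ = 281 pm

KE = eV = 1.602 × 10⁻¹⁹ × 19.10 = 3.060 × 10⁻¹⁸ J.
p = √(2mKE) = √(2 × 9.109 × 10⁻³¹ × 3.060 × 10⁻¹⁸) = 2.361 × 10⁻²⁴ kg·m/s.
λ = h/p = 6.626 × 10⁻³⁴ / 2.361 × 10⁻²⁴ = 2.81 × 10⁻¹⁰ m = 281 pm.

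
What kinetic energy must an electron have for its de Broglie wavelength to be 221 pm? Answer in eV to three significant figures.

KE = 30.8 eV

p = h/λ = 6.626 × 10⁻³⁴ / 2.210 × 10⁻¹⁰ = 2.998 × 10⁻²⁴ kg·m/s.
KE = p²/(2m) = (2.998 × 10⁻²⁴)² / (2 × 9.109 × 10⁻³¹) = 4.934 × 10⁻¹⁸ J = 30.8 eV.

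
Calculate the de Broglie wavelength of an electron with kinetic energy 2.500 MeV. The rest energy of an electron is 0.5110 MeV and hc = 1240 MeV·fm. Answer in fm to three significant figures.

Total energy E = KE + m₀c² = 2.500 + 0.5110 = 3.0110 MeV.
(pc)² = E² − (m₀c²)² = (3.0110)² − (0.5110)² = 8.805 MeV², so pc = 2.967 MeV.
λ = hc/(pc) = 1240 MeV·fm / 2.967 MeV = 418 fm.

λ = 418 fm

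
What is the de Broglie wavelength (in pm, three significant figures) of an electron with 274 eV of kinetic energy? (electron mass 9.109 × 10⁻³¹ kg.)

λ = 74.1 pm

KE = 274 eV = 4.389 × 10⁻¹⁷ J.
p = √(2mKE) = √(2 × 9.109 × 10⁻³¹ × 4.389 × 10⁻¹⁷) = 8.942 × 10⁻²⁴ kg·m/s.
λ = h/p = 6.626 × 10⁻³⁴ / 8.942 × 10⁻²⁴ = 7.41 × 10⁻¹¹ m = 74.1 pm.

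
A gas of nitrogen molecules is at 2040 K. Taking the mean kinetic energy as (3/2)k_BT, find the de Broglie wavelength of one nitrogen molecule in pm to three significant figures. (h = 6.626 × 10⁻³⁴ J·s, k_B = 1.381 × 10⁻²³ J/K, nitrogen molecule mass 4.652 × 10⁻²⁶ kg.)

λ = 10.6 pm

KE = (3/2)k_BT = 1.5 × 1.381 × 10⁻²³ × 2040 = 4.226 × 10⁻²⁰ J.
p = √(2mKE) = √(2 × 4.652 × 10⁻²⁶ × 4.226 × 10⁻²⁰) = 6.270 × 10⁻²³ kg·m/s.
λ = h/p = 1.06 × 10⁻¹¹ m = 10.6 pm.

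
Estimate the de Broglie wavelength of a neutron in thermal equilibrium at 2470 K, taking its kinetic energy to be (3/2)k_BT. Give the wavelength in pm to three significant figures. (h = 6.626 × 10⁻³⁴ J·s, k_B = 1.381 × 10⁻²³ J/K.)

KE = (3/2)k_BT = 1.5 × 1.381 × 10⁻²³ × 2470 = 5.117 × 10⁻²⁰ J.
p = √(2mKE) = √(2 × 1.675 × 10⁻²⁷ × 5.117 × 10⁻²⁰) = 1.309 × 10⁻²³ kg·m/s.
λ = h/p = 5.06 × 10⁻¹¹ m = 50.6 pm.

λ = 50.6 pm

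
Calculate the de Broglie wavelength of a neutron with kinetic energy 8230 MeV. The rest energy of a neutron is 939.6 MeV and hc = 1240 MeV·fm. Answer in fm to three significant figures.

λ = 0.136 fm

Total energy E = KE + m₀c² = 8230 + 939.6 = 9169.6 MeV.
(pc)² = E² − (m₀c²)² = (9169.6)² − (939.6)² = 8.320 × 10⁷ MeV², so pc = 9121 MeV.
λ = hc/(pc) = 1240 MeV·fm / 9121 MeV = 0.136 fm.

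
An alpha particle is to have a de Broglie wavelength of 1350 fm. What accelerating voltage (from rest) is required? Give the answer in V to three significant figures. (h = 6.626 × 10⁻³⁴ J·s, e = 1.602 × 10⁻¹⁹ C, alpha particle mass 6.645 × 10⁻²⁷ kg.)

V = 56.6 V

p = h/λ = 6.626 × 10⁻³⁴ / 1.350 × 10⁻¹² = 4.908 × 10⁻²² kg·m/s.
KE = p²/(2m) = 1.813 × 10⁻¹⁷ J.
V = KE/2e = 1.813 × 10⁻¹⁷ / (2 × 1.602 × 10⁻¹⁹) = 56.6 V.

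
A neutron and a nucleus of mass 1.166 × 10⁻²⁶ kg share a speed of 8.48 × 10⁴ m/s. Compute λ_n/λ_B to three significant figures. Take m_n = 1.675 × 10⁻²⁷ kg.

At fixed v, p = mv so λ = h/(mv) ∝ 1/m.
λ_n/λ_B = m_B/m_n = 1.166 × 10⁻²⁶/1.675 × 10⁻²⁷ = 6.96.

λ_n/λ_B = 6.96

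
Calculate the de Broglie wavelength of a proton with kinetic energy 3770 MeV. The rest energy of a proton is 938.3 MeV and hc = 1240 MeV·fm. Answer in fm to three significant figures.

λ = 0.269 fm

Total energy E = KE + m₀c² = 3770 + 938.3 = 4708.3 MeV.
(pc)² = E² − (m₀c²)² = (4708.3)² − (938.3)² = 2.129 × 10⁷ MeV², so pc = 4614 MeV.
λ = hc/(pc) = 1240 MeV·fm / 4614 MeV = 0.269 fm.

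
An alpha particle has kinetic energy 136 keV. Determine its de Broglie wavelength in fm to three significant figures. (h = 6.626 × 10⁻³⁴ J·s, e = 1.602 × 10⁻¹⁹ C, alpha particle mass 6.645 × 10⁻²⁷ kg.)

λ = 38.9 fm

KE = 136 keV = 2.179 × 10⁻¹⁴ J.
p = √(2mKE) = √(2 × 6.645 × 10⁻²⁷ × 2.179 × 10⁻¹⁴) = 1.702 × 10⁻²⁰ kg·m/s.
λ = h/p = 6.626 × 10⁻³⁴ / 1.702 × 10⁻²⁰ = 3.89 × 10⁻¹⁴ m = 38.9 fm.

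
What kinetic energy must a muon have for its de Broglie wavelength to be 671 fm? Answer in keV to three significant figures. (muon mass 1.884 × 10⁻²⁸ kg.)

p = h/λ = 6.626 × 10⁻³⁴ / 6.710 × 10⁻¹³ = 9.875 × 10⁻²² kg·m/s.
KE = p²/(2m) = (9.875 × 10⁻²²)² / (2 × 1.884 × 10⁻²⁸) = 2.588 × 10⁻¹⁵ J = 16.2 keV.

KE = 16.2 keV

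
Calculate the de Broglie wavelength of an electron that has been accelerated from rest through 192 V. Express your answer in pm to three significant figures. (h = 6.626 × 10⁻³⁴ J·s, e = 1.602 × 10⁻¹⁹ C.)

λ = 88.5 pm

KE = eV = 1.602 × 10⁻¹⁹ × 192.0 = 3.076 × 10⁻¹⁷ J.
p = √(2mKE) = √(2 × 9.109 × 10⁻³¹ × 3.076 × 10⁻¹⁷) = 7.486 × 10⁻²⁴ kg·m/s.
λ = h/p = 6.626 × 10⁻³⁴ / 7.486 × 10⁻²⁴ = 8.85 × 10⁻¹¹ m = 88.5 pm.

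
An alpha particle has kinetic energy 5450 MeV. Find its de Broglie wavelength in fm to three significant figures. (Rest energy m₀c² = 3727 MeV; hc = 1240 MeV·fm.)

Total energy E = KE + m₀c² = 5450 + 3727 = 9177 MeV.
(pc)² = E² − (m₀c²)² = (9177)² − (3727)² = 7.033 × 10⁷ MeV², so pc = 8386 MeV.
λ = hc/(pc) = 1240 MeV·fm / 8386 MeV = 0.148 fm.

λ = 0.148 fm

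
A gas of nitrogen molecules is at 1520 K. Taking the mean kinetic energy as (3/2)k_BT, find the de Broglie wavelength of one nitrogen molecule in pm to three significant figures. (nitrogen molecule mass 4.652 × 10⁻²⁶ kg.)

λ = 12.2 pm

KE = (3/2)k_BT = 1.5 × 1.381 × 10⁻²³ × 1520 = 3.149 × 10⁻²⁰ J.
p = √(2mKE) = √(2 × 4.652 × 10⁻²⁶ × 3.149 × 10⁻²⁰) = 5.413 × 10⁻²³ kg·m/s.
λ = h/p = 1.22 × 10⁻¹¹ m = 12.2 pm.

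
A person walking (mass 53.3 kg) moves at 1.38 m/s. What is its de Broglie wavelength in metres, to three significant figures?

λ = 9.01 × 10⁻³⁶ m

p = mv = 53.3 × 1.38 = 7.355 × 10¹ kg·m/s.
λ = h/p = 6.626 × 10⁻³⁴ / 7.355 × 10¹ = 9.01 × 10⁻³⁶ m.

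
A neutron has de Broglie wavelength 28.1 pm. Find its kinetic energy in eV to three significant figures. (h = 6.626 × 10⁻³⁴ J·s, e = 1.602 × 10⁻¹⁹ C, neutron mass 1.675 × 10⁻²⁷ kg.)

KE = 1.04 eV

p = h/λ = 6.626 × 10⁻³⁴ / 2.810 × 10⁻¹¹ = 2.358 × 10⁻²³ kg·m/s.
KE = p²/(2m) = (2.358 × 10⁻²³)² / (2 × 1.675 × 10⁻²⁷) = 1.660 × 10⁻¹⁹ J = 1.04 eV.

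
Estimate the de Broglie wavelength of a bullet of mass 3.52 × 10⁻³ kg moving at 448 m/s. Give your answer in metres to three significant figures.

p = mv = 3.52 × 10⁻³ × 448 = 1.577 kg·m/s.
λ = h/p = 6.626 × 10⁻³⁴ / 1.577 = 4.20 × 10⁻³⁴ m.

λ = 4.20 × 10⁻³⁴ m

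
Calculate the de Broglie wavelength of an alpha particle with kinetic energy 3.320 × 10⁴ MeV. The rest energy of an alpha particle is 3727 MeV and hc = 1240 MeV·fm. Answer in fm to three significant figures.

λ = 0.0338 fm

Total energy E = KE + m₀c² = 3.320 × 10⁴ + 3727 = 36927 MeV.
(pc)² = E² − (m₀c²)² = (36927)² − (3727)² = 1.350 × 10⁹ MeV², so pc = 3.674 × 10⁴ MeV.
λ = hc/(pc) = 1240 MeV·fm / 3.674 × 10⁴ MeV = 0.0338 fm.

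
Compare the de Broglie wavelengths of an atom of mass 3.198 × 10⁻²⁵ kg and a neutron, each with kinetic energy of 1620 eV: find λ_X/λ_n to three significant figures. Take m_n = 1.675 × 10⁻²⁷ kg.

λ_X/λ_n = 0.0724

At fixed KE, p = √(2mKE) so λ = h/p ∝ 1/√m.
λ_X/λ_n = √(m_n/m_X) = √(1.675 × 10⁻²⁷/3.198 × 10⁻²⁵) = √(5.238 × 10⁻³) = 0.0724.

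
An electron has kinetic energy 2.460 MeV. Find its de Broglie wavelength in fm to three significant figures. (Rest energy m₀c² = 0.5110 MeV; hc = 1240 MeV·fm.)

λ = 424 fm

Total energy E = KE + m₀c² = 2.460 + 0.5110 = 2.9710 MeV.
(pc)² = E² − (m₀c²)² = (2.9710)² − (0.5110)² = 8.566 MeV², so pc = 2.927 MeV.
λ = hc/(pc) = 1240 MeV·fm / 2.927 MeV = 424 fm.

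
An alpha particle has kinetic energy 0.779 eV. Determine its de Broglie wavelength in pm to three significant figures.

KE = 0.779 eV = 1.248 × 10⁻¹⁹ J.
p = √(2mKE) = √(2 × 6.645 × 10⁻²⁷ × 1.248 × 10⁻¹⁹) = 4.073 × 10⁻²³ kg·m/s.
λ = h/p = 6.626 × 10⁻³⁴ / 4.073 × 10⁻²³ = 1.63 × 10⁻¹¹ m = 16.3 pm.

λ = 16.3 pm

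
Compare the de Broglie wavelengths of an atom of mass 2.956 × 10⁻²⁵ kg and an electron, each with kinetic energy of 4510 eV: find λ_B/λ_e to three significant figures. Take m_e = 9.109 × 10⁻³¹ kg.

λ_B/λ_e = 1.76 × 10⁻³

At fixed KE, p = √(2mKE) so λ = h/p ∝ 1/√m.
λ_B/λ_e = √(m_e/m_B) = √(9.109 × 10⁻³¹/2.956 × 10⁻²⁵) = √(3.082 × 10⁻⁶) = 1.76 × 10⁻³.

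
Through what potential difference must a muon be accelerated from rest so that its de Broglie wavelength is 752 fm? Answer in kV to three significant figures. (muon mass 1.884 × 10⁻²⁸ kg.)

V = 12.9 kV

p = h/λ = 6.626 × 10⁻³⁴ / 7.520 × 10⁻¹³ = 8.811 × 10⁻²² kg·m/s.
KE = p²/(2m) = 2.060 × 10⁻¹⁵ J.
V = KE/e = 2.060 × 10⁻¹⁵ / (1.602 × 10⁻¹⁹) = 12.9 kV.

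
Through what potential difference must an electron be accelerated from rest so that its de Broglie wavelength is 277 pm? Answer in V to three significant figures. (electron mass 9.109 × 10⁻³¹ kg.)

V = 19.6 V

p = h/λ = 6.626 × 10⁻³⁴ / 2.770 × 10⁻¹⁰ = 2.392 × 10⁻²⁴ kg·m/s.
KE = p²/(2m) = 3.141 × 10⁻¹⁸ J.
V = KE/e = 3.141 × 10⁻¹⁸ / (1.602 × 10⁻¹⁹) = 19.6 V.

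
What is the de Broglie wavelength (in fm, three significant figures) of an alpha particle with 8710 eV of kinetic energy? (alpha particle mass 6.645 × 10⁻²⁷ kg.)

KE = 8710 eV = 1.395 × 10⁻¹⁵ J.
p = √(2mKE) = √(2 × 6.645 × 10⁻²⁷ × 1.395 × 10⁻¹⁵) = 4.306 × 10⁻²¹ kg·m/s.
λ = h/p = 6.626 × 10⁻³⁴ / 4.306 × 10⁻²¹ = 1.54 × 10⁻¹³ m = 154 fm.

λ = 154 fm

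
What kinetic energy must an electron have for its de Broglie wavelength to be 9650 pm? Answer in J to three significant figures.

KE = 2.59 × 10⁻²¹ J

p = h/λ = 6.626 × 10⁻³⁴ / 9.650 × 10⁻⁹ = 6.866 × 10⁻²⁶ kg·m/s.
KE = p²/(2m) = (6.866 × 10⁻²⁶)² / (2 × 9.109 × 10⁻³¹) = 2.588 × 10⁻²¹ J = 2.59 × 10⁻²¹ J.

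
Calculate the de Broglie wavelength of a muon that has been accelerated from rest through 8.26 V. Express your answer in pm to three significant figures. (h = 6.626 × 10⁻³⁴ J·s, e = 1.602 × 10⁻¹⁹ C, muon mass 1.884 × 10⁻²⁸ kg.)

KE = eV = 1.602 × 10⁻¹⁹ × 8.260 = 1.323 × 10⁻¹⁸ J.
p = √(2mKE) = √(2 × 1.884 × 10⁻²⁸ × 1.323 × 10⁻¹⁸) = 2.233 × 10⁻²³ kg·m/s.
λ = h/p = 6.626 × 10⁻³⁴ / 2.233 × 10⁻²³ = 2.97 × 10⁻¹¹ m = 29.7 pm.

λ = 29.7 pm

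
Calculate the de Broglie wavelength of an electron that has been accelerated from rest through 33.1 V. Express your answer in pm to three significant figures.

λ = 213 pm

KE = eV = 1.602 × 10⁻¹⁹ × 33.10 = 5.303 × 10⁻¹⁸ J.
p = √(2mKE) = √(2 × 9.109 × 10⁻³¹ × 5.303 × 10⁻¹⁸) = 3.108 × 10⁻²⁴ kg·m/s.
λ = h/p = 6.626 × 10⁻³⁴ / 3.108 × 10⁻²⁴ = 2.13 × 10⁻¹⁰ m = 213 pm.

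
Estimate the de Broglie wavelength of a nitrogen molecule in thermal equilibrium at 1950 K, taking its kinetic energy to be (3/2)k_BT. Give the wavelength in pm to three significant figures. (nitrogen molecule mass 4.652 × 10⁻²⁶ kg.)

λ = 10.8 pm

KE = (3/2)k_BT = 1.5 × 1.381 × 10⁻²³ × 1950 = 4.039 × 10⁻²⁰ J.
p = √(2mKE) = √(2 × 4.652 × 10⁻²⁶ × 4.039 × 10⁻²⁰) = 6.130 × 10⁻²³ kg·m/s.
λ = h/p = 1.08 × 10⁻¹¹ m = 10.8 pm.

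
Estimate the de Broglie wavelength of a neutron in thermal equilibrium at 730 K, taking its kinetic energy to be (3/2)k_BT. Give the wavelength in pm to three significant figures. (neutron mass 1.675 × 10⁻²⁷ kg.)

λ = 93.1 pm

KE = (3/2)k_BT = 1.5 × 1.381 × 10⁻²³ × 730 = 1.512 × 10⁻²⁰ J.
p = √(2mKE) = √(2 × 1.675 × 10⁻²⁷ × 1.512 × 10⁻²⁰) = 7.117 × 10⁻²⁴ kg·m/s.
λ = h/p = 9.31 × 10⁻¹¹ m = 93.1 pm.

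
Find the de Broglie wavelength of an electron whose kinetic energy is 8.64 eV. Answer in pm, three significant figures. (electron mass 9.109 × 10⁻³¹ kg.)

λ = 417 pm

KE = 8.64 eV = 1.384 × 10⁻¹⁸ J.
p = √(2mKE) = √(2 × 9.109 × 10⁻³¹ × 1.384 × 10⁻¹⁸) = 1.588 × 10⁻²⁴ kg·m/s.
λ = h/p = 6.626 × 10⁻³⁴ / 1.588 × 10⁻²⁴ = 4.17 × 10⁻¹⁰ m = 417 pm.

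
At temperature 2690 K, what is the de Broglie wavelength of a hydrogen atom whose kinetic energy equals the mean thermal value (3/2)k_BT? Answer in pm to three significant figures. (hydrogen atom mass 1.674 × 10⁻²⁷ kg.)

KE = (3/2)k_BT = 1.5 × 1.381 × 10⁻²³ × 2690 = 5.572 × 10⁻²⁰ J.
p = √(2mKE) = √(2 × 1.674 × 10⁻²⁷ × 5.572 × 10⁻²⁰) = 1.366 × 10⁻²³ kg·m/s.
λ = h/p = 4.85 × 10⁻¹¹ m = 48.5 pm.

λ = 48.5 pm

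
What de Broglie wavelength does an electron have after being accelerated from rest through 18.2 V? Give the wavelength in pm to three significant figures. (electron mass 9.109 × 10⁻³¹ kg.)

KE = eV = 1.602 × 10⁻¹⁹ × 18.20 = 2.916 × 10⁻¹⁸ J.
p = √(2mKE) = √(2 × 9.109 × 10⁻³¹ × 2.916 × 10⁻¹⁸) = 2.305 × 10⁻²⁴ kg·m/s.
λ = h/p = 6.626 × 10⁻³⁴ / 2.305 × 10⁻²⁴ = 2.87 × 10⁻¹⁰ m = 287 pm.

λ = 287 pm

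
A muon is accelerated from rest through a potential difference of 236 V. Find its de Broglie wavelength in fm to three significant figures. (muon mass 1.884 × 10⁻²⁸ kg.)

λ = 5550 fm

KE = eV = 1.602 × 10⁻¹⁹ × 236.0 = 3.781 × 10⁻¹⁷ J.
p = √(2mKE) = √(2 × 1.884 × 10⁻²⁸ × 3.781 × 10⁻¹⁷) = 1.194 × 10⁻²² kg·m/s.
λ = h/p = 6.626 × 10⁻³⁴ / 1.194 × 10⁻²² = 5.55 × 10⁻¹² m = 5550 fm.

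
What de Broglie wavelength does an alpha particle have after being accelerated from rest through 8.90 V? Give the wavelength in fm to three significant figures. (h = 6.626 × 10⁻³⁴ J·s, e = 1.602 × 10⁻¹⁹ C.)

λ = 3400 fm

KE = 2eV = 2 × 1.602 × 10⁻¹⁹ × 8.900 = 2.852 × 10⁻¹⁸ J.
p = √(2mKE) = √(2 × 6.645 × 10⁻²⁷ × 2.852 × 10⁻¹⁸) = 1.947 × 10⁻²² kg·m/s.
λ = h/p = 6.626 × 10⁻³⁴ / 1.947 × 10⁻²² = 3.40 × 10⁻¹² m = 3400 fm.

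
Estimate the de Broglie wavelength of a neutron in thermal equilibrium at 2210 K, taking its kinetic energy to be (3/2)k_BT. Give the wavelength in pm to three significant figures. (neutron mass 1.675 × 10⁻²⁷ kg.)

λ = 53.5 pm

KE = (3/2)k_BT = 1.5 × 1.381 × 10⁻²³ × 2210 = 4.578 × 10⁻²⁰ J.
p = √(2mKE) = √(2 × 1.675 × 10⁻²⁷ × 4.578 × 10⁻²⁰) = 1.238 × 10⁻²³ kg·m/s.
λ = h/p = 5.35 × 10⁻¹¹ m = 53.5 pm.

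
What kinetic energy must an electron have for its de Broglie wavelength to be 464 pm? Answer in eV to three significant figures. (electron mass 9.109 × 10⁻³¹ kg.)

p = h/λ = 6.626 × 10⁻³⁴ / 4.640 × 10⁻¹⁰ = 1.428 × 10⁻²⁴ kg·m/s.
KE = p²/(2m) = (1.428 × 10⁻²⁴)² / (2 × 9.109 × 10⁻³¹) = 1.119 × 10⁻¹⁸ J = 6.99 eV.

KE = 6.99 eV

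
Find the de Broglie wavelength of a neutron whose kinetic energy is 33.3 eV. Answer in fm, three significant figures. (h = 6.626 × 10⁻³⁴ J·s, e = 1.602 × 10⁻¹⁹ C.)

KE = 33.3 eV = 5.335 × 10⁻¹⁸ J.
p = √(2mKE) = √(2 × 1.675 × 10⁻²⁷ × 5.335 × 10⁻¹⁸) = 1.337 × 10⁻²² kg·m/s.
λ = h/p = 6.626 × 10⁻³⁴ / 1.337 × 10⁻²² = 4.96 × 10⁻¹² m = 4960 fm.

λ = 4960 fm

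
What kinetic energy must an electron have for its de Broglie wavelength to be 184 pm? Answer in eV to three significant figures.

KE = 44.4 eV

p = h/λ = 6.626 × 10⁻³⁴ / 1.840 × 10⁻¹⁰ = 3.601 × 10⁻²⁴ kg·m/s.
KE = p²/(2m) = (3.601 × 10⁻²⁴)² / (2 × 9.109 × 10⁻³¹) = 7.118 × 10⁻¹⁸ J = 44.4 eV.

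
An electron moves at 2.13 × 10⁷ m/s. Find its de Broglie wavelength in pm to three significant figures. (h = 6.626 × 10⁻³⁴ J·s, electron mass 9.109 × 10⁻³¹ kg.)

λ = 34.2 pm

p = mv = 9.109 × 10⁻³¹ × 2.13 × 10⁷ = 1.940 × 10⁻²³ kg·m/s.
λ = h/p = 6.626 × 10⁻³⁴ / 1.940 × 10⁻²³ = 3.42 × 10⁻¹¹ m = 34.2 pm.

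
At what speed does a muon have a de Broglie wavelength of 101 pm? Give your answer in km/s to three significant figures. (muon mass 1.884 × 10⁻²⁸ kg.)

p = h/λ = 6.626 × 10⁻³⁴ / 1.010 × 10⁻¹⁰ = 6.560 × 10⁻²⁴ kg·m/s.
v = p/m = 6.560 × 10⁻²⁴ / 1.884 × 10⁻²⁸ = 3.48 × 10⁴ m/s = 34.8 km/s.

v = 34.8 km/s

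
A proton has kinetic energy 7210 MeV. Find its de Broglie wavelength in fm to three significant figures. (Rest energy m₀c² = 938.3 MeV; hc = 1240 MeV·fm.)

λ = 0.153 fm

Total energy E = KE + m₀c² = 7210 + 938.3 = 8148.3 MeV.
(pc)² = E² − (m₀c²)² = (8148.3)² − (938.3)² = 6.551 × 10⁷ MeV², so pc = 8094 MeV.
λ = hc/(pc) = 1240 MeV·fm / 8094 MeV = 0.153 fm.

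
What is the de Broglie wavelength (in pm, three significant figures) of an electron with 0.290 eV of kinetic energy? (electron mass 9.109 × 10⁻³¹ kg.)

λ = 2280 pm

KE = 0.290 eV = 4.646 × 10⁻²⁰ J.
p = √(2mKE) = √(2 × 9.109 × 10⁻³¹ × 4.646 × 10⁻²⁰) = 2.909 × 10⁻²⁵ kg·m/s.
λ = h/p = 6.626 × 10⁻³⁴ / 2.909 × 10⁻²⁵ = 2.28 × 10⁻⁹ m = 2280 pm.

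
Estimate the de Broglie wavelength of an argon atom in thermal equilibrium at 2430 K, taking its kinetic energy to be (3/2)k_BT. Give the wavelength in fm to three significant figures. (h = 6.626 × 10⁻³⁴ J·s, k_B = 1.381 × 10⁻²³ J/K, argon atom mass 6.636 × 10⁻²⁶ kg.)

λ = 8110 fm

KE = (3/2)k_BT = 1.5 × 1.381 × 10⁻²³ × 2430 = 5.034 × 10⁻²⁰ J.
p = √(2mKE) = √(2 × 6.636 × 10⁻²⁶ × 5.034 × 10⁻²⁰) = 8.174 × 10⁻²³ kg·m/s.
λ = h/p = 8.11 × 10⁻¹² m = 8110 fm.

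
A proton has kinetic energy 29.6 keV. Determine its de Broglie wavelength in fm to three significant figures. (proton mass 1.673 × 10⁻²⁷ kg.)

KE = 29.6 keV = 4.742 × 10⁻¹⁵ J.
p = √(2mKE) = √(2 × 1.673 × 10⁻²⁷ × 4.742 × 10⁻¹⁵) = 3.983 × 10⁻²¹ kg·m/s.
λ = h/p = 6.626 × 10⁻³⁴ / 3.983 × 10⁻²¹ = 1.66 × 10⁻¹³ m = 166 fm.

λ = 166 fm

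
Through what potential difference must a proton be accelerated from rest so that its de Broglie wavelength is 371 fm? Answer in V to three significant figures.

V = 5950 V

p = h/λ = 6.626 × 10⁻³⁴ / 3.710 × 10⁻¹³ = 1.786 × 10⁻²¹ kg·m/s.
KE = p²/(2m) = 9.533 × 10⁻¹⁶ J.
V = KE/e = 9.533 × 10⁻¹⁶ / (1.602 × 10⁻¹⁹) = 5950 V.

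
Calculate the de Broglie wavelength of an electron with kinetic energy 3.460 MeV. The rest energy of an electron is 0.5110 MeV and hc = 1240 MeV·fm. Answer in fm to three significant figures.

λ = 315 fm

Total energy E = KE + m₀c² = 3.460 + 0.5110 = 3.9710 MeV.
(pc)² = E² − (m₀c²)² = (3.9710)² − (0.5110)² = 15.51 MeV², so pc = 3.938 MeV.
λ = hc/(pc) = 1240 MeV·fm / 3.938 MeV = 315 fm.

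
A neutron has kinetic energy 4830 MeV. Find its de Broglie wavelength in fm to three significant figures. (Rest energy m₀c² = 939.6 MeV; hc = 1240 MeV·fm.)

Total energy E = KE + m₀c² = 4830 + 939.6 = 5769.6 MeV.
(pc)² = E² − (m₀c²)² = (5769.6)² − (939.6)² = 3.241 × 10⁷ MeV², so pc = 5693 MeV.
λ = hc/(pc) = 1240 MeV·fm / 5693 MeV = 0.218 fm.

λ = 0.218 fm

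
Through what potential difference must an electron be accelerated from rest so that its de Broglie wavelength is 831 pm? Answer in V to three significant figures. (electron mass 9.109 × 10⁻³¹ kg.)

V = 2.18 V

p = h/λ = 6.626 × 10⁻³⁴ / 8.310 × 10⁻¹⁰ = 7.974 × 10⁻²⁵ kg·m/s.
KE = p²/(2m) = 3.490 × 10⁻¹⁹ J.
V = KE/e = 3.490 × 10⁻¹⁹ / (1.602 × 10⁻¹⁹) = 2.18 V.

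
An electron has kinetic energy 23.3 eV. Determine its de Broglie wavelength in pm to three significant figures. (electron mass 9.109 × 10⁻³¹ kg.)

λ = 254 pm

KE = 23.3 eV = 3.733 × 10⁻¹⁸ J.
p = √(2mKE) = √(2 × 9.109 × 10⁻³¹ × 3.733 × 10⁻¹⁸) = 2.608 × 10⁻²⁴ kg·m/s.
λ = h/p = 6.626 × 10⁻³⁴ / 2.608 × 10⁻²⁴ = 2.54 × 10⁻¹⁰ m = 254 pm.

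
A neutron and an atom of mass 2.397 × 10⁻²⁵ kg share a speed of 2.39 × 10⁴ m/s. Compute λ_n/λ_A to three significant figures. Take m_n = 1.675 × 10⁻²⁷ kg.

λ_n/λ_A = 143

At fixed v, p = mv so λ = h/(mv) ∝ 1/m.
λ_n/λ_A = m_A/m_n = 2.397 × 10⁻²⁵/1.675 × 10⁻²⁷ = 143.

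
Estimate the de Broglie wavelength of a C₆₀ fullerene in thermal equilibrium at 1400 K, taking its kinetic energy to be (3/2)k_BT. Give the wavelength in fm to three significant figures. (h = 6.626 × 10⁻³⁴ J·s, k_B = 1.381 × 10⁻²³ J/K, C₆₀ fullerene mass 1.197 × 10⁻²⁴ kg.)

λ = 2510 fm

KE = (3/2)k_BT = 1.5 × 1.381 × 10⁻²³ × 1400 = 2.900 × 10⁻²⁰ J.
p = √(2mKE) = √(2 × 1.197 × 10⁻²⁴ × 2.900 × 10⁻²⁰) = 2.635 × 10⁻²² kg·m/s.
λ = h/p = 2.51 × 10⁻¹² m = 2510 fm.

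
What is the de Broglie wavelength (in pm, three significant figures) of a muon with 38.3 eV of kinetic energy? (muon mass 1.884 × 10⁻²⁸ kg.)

λ = 13.8 pm

KE = 38.3 eV = 6.136 × 10⁻¹⁸ J.
p = √(2mKE) = √(2 × 1.884 × 10⁻²⁸ × 6.136 × 10⁻¹⁸) = 4.808 × 10⁻²³ kg·m/s.
λ = h/p = 6.626 × 10⁻³⁴ / 4.808 × 10⁻²³ = 1.38 × 10⁻¹¹ m = 13.8 pm.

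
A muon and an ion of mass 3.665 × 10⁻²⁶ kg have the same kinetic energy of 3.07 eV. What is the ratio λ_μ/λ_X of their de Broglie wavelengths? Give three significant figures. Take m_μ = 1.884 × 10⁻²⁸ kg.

At fixed KE, p = √(2mKE) so λ = h/p ∝ 1/√m.
λ_μ/λ_X = √(m_X/m_μ) = √(3.665 × 10⁻²⁶/1.884 × 10⁻²⁸) = √(194.5) = 13.9.

λ_μ/λ_X = 13.9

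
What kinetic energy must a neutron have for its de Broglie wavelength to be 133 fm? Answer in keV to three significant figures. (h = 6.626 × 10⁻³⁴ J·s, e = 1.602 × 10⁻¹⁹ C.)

p = h/λ = 6.626 × 10⁻³⁴ / 1.330 × 10⁻¹³ = 4.982 × 10⁻²¹ kg·m/s.
KE = p²/(2m) = (4.982 × 10⁻²¹)² / (2 × 1.675 × 10⁻²⁷) = 7.409 × 10⁻¹⁵ J = 46.2 keV.

KE = 46.2 keV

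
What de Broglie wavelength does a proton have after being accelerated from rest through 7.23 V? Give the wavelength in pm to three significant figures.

KE = eV = 1.602 × 10⁻¹⁹ × 7.230 = 1.158 × 10⁻¹⁸ J.
p = √(2mKE) = √(2 × 1.673 × 10⁻²⁷ × 1.158 × 10⁻¹⁸) = 6.225 × 10⁻²³ kg·m/s.
λ = h/p = 6.626 × 10⁻³⁴ / 6.225 × 10⁻²³ = 1.06 × 10⁻¹¹ m = 10.6 pm.

λ = 10.6 pm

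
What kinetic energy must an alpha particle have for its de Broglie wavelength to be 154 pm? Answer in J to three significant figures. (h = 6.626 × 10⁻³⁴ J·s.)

p = h/λ = 6.626 × 10⁻³⁴ / 1.540 × 10⁻¹⁰ = 4.303 × 10⁻²⁴ kg·m/s.
KE = p²/(2m) = (4.303 × 10⁻²⁴)² / (2 × 6.645 × 10⁻²⁷) = 1.393 × 10⁻²¹ J = 1.39 × 10⁻²¹ J.

KE = 1.39 × 10⁻²¹ J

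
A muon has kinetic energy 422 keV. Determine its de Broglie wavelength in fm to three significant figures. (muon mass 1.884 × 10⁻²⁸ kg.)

λ = 131 fm

KE = 422 keV = 6.760 × 10⁻¹⁴ J.
p = √(2mKE) = √(2 × 1.884 × 10⁻²⁸ × 6.760 × 10⁻¹⁴) = 5.047 × 10⁻²¹ kg·m/s.
λ = h/p = 6.626 × 10⁻³⁴ / 5.047 × 10⁻²¹ = 1.31 × 10⁻¹³ m = 131 fm.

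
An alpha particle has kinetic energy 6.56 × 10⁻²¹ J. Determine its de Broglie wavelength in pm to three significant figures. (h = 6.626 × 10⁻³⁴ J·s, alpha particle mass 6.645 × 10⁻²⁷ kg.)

λ = 71.0 pm

p = √(2mKE) = √(2 × 6.645 × 10⁻²⁷ × 6.560 × 10⁻²¹) = 9.337 × 10⁻²⁴ kg·m/s.
λ = h/p = 6.626 × 10⁻³⁴ / 9.337 × 10⁻²⁴ = 7.10 × 10⁻¹¹ m = 71.0 pm.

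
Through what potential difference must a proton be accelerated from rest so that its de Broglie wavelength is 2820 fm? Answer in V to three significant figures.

V = 103 V

p = h/λ = 6.626 × 10⁻³⁴ / 2.820 × 10⁻¹² = 2.350 × 10⁻²² kg·m/s.
KE = p²/(2m) = 1.650 × 10⁻¹⁷ J.
V = KE/e = 1.650 × 10⁻¹⁷ / (1.602 × 10⁻¹⁹) = 103 V.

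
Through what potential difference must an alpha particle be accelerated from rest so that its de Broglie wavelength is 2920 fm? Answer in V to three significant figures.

p = h/λ = 6.626 × 10⁻³⁴ / 2.920 × 10⁻¹² = 2.269 × 10⁻²² kg·m/s.
KE = p²/(2m) = 3.874 × 10⁻¹⁸ J.
V = KE/2e = 3.874 × 10⁻¹⁸ / (2 × 1.602 × 10⁻¹⁹) = 12.1 V.

V = 12.1 V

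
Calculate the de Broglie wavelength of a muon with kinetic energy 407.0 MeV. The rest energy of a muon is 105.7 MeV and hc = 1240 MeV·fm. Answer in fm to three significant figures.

Total energy E = KE + m₀c² = 407.0 + 105.7 = 512.7 MeV.
(pc)² = E² − (m₀c²)² = (512.7)² − (105.7)² = 2.517 × 10⁵ MeV², so pc = 501.7 MeV.
λ = hc/(pc) = 1240 MeV·fm / 501.7 MeV = 2.47 fm.

λ = 2.47 fm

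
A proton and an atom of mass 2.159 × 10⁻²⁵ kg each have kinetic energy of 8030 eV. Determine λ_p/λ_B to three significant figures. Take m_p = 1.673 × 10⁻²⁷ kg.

λ_p/λ_B = 11.4

At fixed KE, p = √(2mKE) so λ = h/p ∝ 1/√m.
λ_p/λ_B = √(m_B/m_p) = √(2.159 × 10⁻²⁵/1.673 × 10⁻²⁷) = √(129.0) = 11.4.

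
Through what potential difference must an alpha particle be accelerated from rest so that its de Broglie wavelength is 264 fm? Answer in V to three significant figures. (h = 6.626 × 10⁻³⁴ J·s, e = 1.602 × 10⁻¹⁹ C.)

p = h/λ = 6.626 × 10⁻³⁴ / 2.640 × 10⁻¹³ = 2.510 × 10⁻²¹ kg·m/s.
KE = p²/(2m) = 4.740 × 10⁻¹⁶ J.
V = KE/2e = 4.740 × 10⁻¹⁶ / (2 × 1.602 × 10⁻¹⁹) = 1480 V.

V = 1480 V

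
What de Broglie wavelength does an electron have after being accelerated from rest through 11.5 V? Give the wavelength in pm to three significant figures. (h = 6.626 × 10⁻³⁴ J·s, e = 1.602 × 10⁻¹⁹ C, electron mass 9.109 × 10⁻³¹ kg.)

λ = 362 pm

KE = eV = 1.602 × 10⁻¹⁹ × 11.50 = 1.842 × 10⁻¹⁸ J.
p = √(2mKE) = √(2 × 9.109 × 10⁻³¹ × 1.842 × 10⁻¹⁸) = 1.832 × 10⁻²⁴ kg·m/s.
λ = h/p = 6.626 × 10⁻³⁴ / 1.832 × 10⁻²⁴ = 3.62 × 10⁻¹⁰ m = 362 pm.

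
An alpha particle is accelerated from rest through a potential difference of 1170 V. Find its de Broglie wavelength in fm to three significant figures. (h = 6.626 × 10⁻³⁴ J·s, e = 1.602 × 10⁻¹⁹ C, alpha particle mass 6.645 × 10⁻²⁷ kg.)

KE = 2eV = 2 × 1.602 × 10⁻¹⁹ × 1170 = 3.749 × 10⁻¹⁶ J.
p = √(2mKE) = √(2 × 6.645 × 10⁻²⁷ × 3.749 × 10⁻¹⁶) = 2.232 × 10⁻²¹ kg·m/s.
λ = h/p = 6.626 × 10⁻³⁴ / 2.232 × 10⁻²¹ = 2.97 × 10⁻¹³ m = 297 fm.

λ = 297 fm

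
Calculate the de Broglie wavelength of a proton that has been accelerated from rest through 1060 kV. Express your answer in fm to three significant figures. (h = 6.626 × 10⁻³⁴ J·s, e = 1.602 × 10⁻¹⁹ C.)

KE = eV = 1.602 × 10⁻¹⁹ × 1.060 × 10⁶ = 1.698 × 10⁻¹³ J.
p = √(2mKE) = √(2 × 1.673 × 10⁻²⁷ × 1.698 × 10⁻¹³) = 2.384 × 10⁻²⁰ kg·m/s.
λ = h/p = 6.626 × 10⁻³⁴ / 2.384 × 10⁻²⁰ = 2.78 × 10⁻¹⁴ m = 27.8 fm.

λ = 27.8 fm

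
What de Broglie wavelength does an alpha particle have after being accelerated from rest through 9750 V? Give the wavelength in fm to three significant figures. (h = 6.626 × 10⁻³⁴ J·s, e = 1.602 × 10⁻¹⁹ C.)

KE = 2eV = 2 × 1.602 × 10⁻¹⁹ × 9750 = 3.124 × 10⁻¹⁵ J.
p = √(2mKE) = √(2 × 6.645 × 10⁻²⁷ × 3.124 × 10⁻¹⁵) = 6.443 × 10⁻²¹ kg·m/s.
λ = h/p = 6.626 × 10⁻³⁴ / 6.443 × 10⁻²¹ = 1.03 × 10⁻¹³ m = 103 fm.

λ = 103 fm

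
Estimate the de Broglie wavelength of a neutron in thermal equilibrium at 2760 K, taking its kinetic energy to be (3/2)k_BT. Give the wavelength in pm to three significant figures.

KE = (3/2)k_BT = 1.5 × 1.381 × 10⁻²³ × 2760 = 5.717 × 10⁻²⁰ J.
p = √(2mKE) = √(2 × 1.675 × 10⁻²⁷ × 5.717 × 10⁻²⁰) = 1.384 × 10⁻²³ kg·m/s.
λ = h/p = 4.79 × 10⁻¹¹ m = 47.9 pm.

λ = 47.9 pm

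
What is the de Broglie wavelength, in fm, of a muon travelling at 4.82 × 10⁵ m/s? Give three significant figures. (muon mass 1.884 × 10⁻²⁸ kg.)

λ = 7300 fm

p = mv = 1.884 × 10⁻²⁸ × 4.82 × 10⁵ = 9.081 × 10⁻²³ kg·m/s.
λ = h/p = 6.626 × 10⁻³⁴ / 9.081 × 10⁻²³ = 7.30 × 10⁻¹² m = 7300 fm.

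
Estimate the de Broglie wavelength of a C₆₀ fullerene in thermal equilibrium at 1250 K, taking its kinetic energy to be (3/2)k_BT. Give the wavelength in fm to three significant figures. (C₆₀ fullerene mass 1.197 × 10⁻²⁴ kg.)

KE = (3/2)k_BT = 1.5 × 1.381 × 10⁻²³ × 1250 = 2.589 × 10⁻²⁰ J.
p = √(2mKE) = √(2 × 1.197 × 10⁻²⁴ × 2.589 × 10⁻²⁰) = 2.490 × 10⁻²² kg·m/s.
λ = h/p = 2.66 × 10⁻¹² m = 2660 fm.

λ = 2660 fm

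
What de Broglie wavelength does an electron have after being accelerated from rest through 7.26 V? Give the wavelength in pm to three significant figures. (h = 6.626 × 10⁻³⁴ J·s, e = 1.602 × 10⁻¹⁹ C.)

KE = eV = 1.602 × 10⁻¹⁹ × 7.260 = 1.163 × 10⁻¹⁸ J.
p = √(2mKE) = √(2 × 9.109 × 10⁻³¹ × 1.163 × 10⁻¹⁸) = 1.456 × 10⁻²⁴ kg·m/s.
λ = h/p = 6.626 × 10⁻³⁴ / 1.456 × 10⁻²⁴ = 4.55 × 10⁻¹⁰ m = 455 pm.

λ = 455 pm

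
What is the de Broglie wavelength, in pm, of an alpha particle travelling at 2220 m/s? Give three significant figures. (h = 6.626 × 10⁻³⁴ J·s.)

p = mv = 6.645 × 10⁻²⁷ × 2220 = 1.475 × 10⁻²³ kg·m/s.
λ = h/p = 6.626 × 10⁻³⁴ / 1.475 × 10⁻²³ = 4.49 × 10⁻¹¹ m = 44.9 pm.

λ = 44.9 pm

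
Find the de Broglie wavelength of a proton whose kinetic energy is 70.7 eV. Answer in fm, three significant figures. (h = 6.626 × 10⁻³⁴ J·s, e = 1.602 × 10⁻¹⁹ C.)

KE = 70.7 eV = 1.133 × 10⁻¹⁷ J.
p = √(2mKE) = √(2 × 1.673 × 10⁻²⁷ × 1.133 × 10⁻¹⁷) = 1.947 × 10⁻²² kg·m/s.
λ = h/p = 6.626 × 10⁻³⁴ / 1.947 × 10⁻²² = 3.40 × 10⁻¹² m = 3400 fm.

λ = 3400 fm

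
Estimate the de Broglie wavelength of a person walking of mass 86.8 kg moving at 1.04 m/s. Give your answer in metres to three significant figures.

λ = 7.34 × 10⁻³⁶ m

p = mv = 86.8 × 1.04 = 9.027 × 10¹ kg·m/s.
λ = h/p = 6.626 × 10⁻³⁴ / 9.027 × 10¹ = 7.34 × 10⁻³⁶ m.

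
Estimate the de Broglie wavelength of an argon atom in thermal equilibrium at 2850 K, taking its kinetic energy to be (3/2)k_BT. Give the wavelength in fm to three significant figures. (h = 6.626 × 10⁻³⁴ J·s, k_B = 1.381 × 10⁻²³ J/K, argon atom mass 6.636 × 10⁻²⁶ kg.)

KE = (3/2)k_BT = 1.5 × 1.381 × 10⁻²³ × 2850 = 5.904 × 10⁻²⁰ J.
p = √(2mKE) = √(2 × 6.636 × 10⁻²⁶ × 5.904 × 10⁻²⁰) = 8.852 × 10⁻²³ kg·m/s.
λ = h/p = 7.49 × 10⁻¹² m = 7490 fm.

λ = 7490 fm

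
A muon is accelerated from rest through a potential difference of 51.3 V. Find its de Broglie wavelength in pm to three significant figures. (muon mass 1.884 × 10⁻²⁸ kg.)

λ = 11.9 pm

KE = eV = 1.602 × 10⁻¹⁹ × 51.30 = 8.218 × 10⁻¹⁸ J.
p = √(2mKE) = √(2 × 1.884 × 10⁻²⁸ × 8.218 × 10⁻¹⁸) = 5.565 × 10⁻²³ kg·m/s.
λ = h/p = 6.626 × 10⁻³⁴ / 5.565 × 10⁻²³ = 1.19 × 10⁻¹¹ m = 11.9 pm.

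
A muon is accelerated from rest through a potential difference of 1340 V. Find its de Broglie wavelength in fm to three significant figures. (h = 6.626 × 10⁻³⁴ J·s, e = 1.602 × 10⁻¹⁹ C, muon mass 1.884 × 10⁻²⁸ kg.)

λ = 2330 fm

KE = eV = 1.602 × 10⁻¹⁹ × 1340 = 2.147 × 10⁻¹⁶ J.
p = √(2mKE) = √(2 × 1.884 × 10⁻²⁸ × 2.147 × 10⁻¹⁶) = 2.844 × 10⁻²² kg·m/s.
λ = h/p = 6.626 × 10⁻³⁴ / 2.844 × 10⁻²² = 2.33 × 10⁻¹² m = 2330 fm.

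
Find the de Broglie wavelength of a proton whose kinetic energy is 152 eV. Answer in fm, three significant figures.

λ = 2320 fm

KE = 152 eV = 2.435 × 10⁻¹⁷ J.
p = √(2mKE) = √(2 × 1.673 × 10⁻²⁷ × 2.435 × 10⁻¹⁷) = 2.854 × 10⁻²² kg·m/s.
λ = h/p = 6.626 × 10⁻³⁴ / 2.854 × 10⁻²² = 2.32 × 10⁻¹² m = 2320 fm.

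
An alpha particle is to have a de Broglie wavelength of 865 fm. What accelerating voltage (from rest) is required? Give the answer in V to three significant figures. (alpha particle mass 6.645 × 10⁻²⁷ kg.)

p = h/λ = 6.626 × 10⁻³⁴ / 8.650 × 10⁻¹³ = 7.660 × 10⁻²² kg·m/s.
KE = p²/(2m) = 4.415 × 10⁻¹⁷ J.
V = KE/2e = 4.415 × 10⁻¹⁷ / (2 × 1.602 × 10⁻¹⁹) = 138 V.

V = 138 V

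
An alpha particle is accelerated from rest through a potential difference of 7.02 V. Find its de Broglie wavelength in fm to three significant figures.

λ = 3830 fm

KE = 2eV = 2 × 1.602 × 10⁻¹⁹ × 7.020 = 2.249 × 10⁻¹⁸ J.
p = √(2mKE) = √(2 × 6.645 × 10⁻²⁷ × 2.249 × 10⁻¹⁸) = 1.729 × 10⁻²² kg·m/s.
λ = h/p = 6.626 × 10⁻³⁴ / 1.729 × 10⁻²² = 3.83 × 10⁻¹² m = 3830 fm.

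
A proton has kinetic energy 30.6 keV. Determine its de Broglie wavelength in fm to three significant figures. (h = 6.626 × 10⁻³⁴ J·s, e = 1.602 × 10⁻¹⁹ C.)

KE = 30.6 keV = 4.902 × 10⁻¹⁵ J.
p = √(2mKE) = √(2 × 1.673 × 10⁻²⁷ × 4.902 × 10⁻¹⁵) = 4.050 × 10⁻²¹ kg·m/s.
λ = h/p = 6.626 × 10⁻³⁴ / 4.050 × 10⁻²¹ = 1.64 × 10⁻¹³ m = 164 fm.

λ = 164 fm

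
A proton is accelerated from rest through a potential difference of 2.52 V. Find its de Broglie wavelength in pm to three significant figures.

λ = 18.0 pm

KE = eV = 1.602 × 10⁻¹⁹ × 2.520 = 4.037 × 10⁻¹⁹ J.
p = √(2mKE) = √(2 × 1.673 × 10⁻²⁷ × 4.037 × 10⁻¹⁹) = 3.675 × 10⁻²³ kg·m/s.
λ = h/p = 6.626 × 10⁻³⁴ / 3.675 × 10⁻²³ = 1.80 × 10⁻¹¹ m = 18.0 pm.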